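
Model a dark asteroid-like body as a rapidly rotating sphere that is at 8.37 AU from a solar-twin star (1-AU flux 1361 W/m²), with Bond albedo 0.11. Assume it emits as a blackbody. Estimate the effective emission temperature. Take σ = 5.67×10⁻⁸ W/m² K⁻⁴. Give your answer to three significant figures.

By the inverse-square law, S = 1361/8.37² = 19.43 W/m².
Absorbed flux (global mean): S(1−α)/4 = 19.43·0.89/4 = 4.323 W/m².
In equilibrium σT⁴ equals this, so T = 93.44 K.

93.4 K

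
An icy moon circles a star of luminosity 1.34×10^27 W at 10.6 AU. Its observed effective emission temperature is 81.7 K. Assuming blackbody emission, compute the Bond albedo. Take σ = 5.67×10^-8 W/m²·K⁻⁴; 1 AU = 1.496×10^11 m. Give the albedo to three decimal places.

d = 10.6 × 1.496×10^11 m = 1.586×10^12 m.
Flux at the orbit: S = L/(4πd²) = 1.34×10^27/(4π·(1.59×10^12)²) = 42.41 W/m².
Energy balance: S(1−α)/4 = σT⁴, so 1−α = 4σT⁴/S.
4σT⁴ = 4·5.67×10⁻⁸·(81.7)⁴ = 10.10 W/m².
1−α = 10.10/42.41 = 0.2383, so α = 0.7617.

0.762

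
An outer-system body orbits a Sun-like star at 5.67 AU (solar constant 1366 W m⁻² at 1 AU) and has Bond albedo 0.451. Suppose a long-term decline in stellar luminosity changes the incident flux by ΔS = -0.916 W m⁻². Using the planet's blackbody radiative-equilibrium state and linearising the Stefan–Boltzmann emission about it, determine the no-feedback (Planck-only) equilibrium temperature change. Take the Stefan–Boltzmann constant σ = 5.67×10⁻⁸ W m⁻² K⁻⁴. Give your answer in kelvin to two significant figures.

Irradiance scales as 1/d², so S = 1366 W m⁻² × (1/5.67)² = 42.49 W m⁻².
Unperturbed T_e = [42.49·(1−0.451)/(4σ)]^¼ = 100.7 K.
Only a fraction (1−α) is absorbed and it's spread over 4πR², so ΔF = (1−α)ΔS/4 = -0.1257 W m⁻².
Linearising σT⁴ gives d(σT⁴)/dT = 4σT_e³ = 0.2316 W m⁻² per K.
So ΔT₀ = -0.1257/0.2316 = -0.543 K.

-0.54 kelvin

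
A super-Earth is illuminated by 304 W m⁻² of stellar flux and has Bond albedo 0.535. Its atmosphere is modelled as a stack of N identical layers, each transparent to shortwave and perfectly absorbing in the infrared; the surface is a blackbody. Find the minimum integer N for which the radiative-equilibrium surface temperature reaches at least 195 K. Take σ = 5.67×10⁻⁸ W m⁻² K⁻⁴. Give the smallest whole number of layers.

The effective emission temperature is T_e = [S(1−α)/(4σ)]^¼ = 158.0 K.
Need (N+1)T_e⁴ ≥ T_s⁴, i.e. N+1 ≥ (195/158.0)⁴ = 2.320.
Rounding up, N = 2.

2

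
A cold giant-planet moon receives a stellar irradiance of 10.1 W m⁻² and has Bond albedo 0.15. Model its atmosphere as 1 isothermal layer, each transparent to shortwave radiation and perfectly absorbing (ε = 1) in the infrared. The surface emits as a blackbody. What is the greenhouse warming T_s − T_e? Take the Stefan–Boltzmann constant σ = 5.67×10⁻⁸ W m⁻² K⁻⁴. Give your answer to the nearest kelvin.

Top-of-atmosphere balance: σT_e⁴ = S(1−α)/4 = 2.146 W m⁻² → T_e = 78.44 K.
T_s = (N+1)^(1/4)·T_e = 93.28 K.
Warming: T_s − T_e = 14.84 K.

15 kelvin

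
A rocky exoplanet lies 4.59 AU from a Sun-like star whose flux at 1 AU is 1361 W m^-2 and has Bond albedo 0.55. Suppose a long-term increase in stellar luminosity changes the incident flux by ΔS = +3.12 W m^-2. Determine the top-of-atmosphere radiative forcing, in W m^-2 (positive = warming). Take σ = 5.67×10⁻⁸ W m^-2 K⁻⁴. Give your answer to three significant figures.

0.351 W m^-2

Irradiance scales as 1/d², so S = 1361 W m^-2 × (1/4.59)² = 64.60 W m^-2.
TOA radiative forcing: ΔF = (1−α)ΔS/4 = 0.45·(+3.12)/4 = 0.3510 W m^-2.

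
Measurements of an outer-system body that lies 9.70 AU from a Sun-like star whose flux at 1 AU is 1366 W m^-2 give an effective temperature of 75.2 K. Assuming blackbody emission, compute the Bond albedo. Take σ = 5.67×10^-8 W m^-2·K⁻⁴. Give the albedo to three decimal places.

0.500

Flux at the orbit: S = 1366/(9.70)² = 14.52 W m^-2.
From σT⁴ = S(1−α)/4 we invert for α: 1−α = 4σT⁴/S.
4σT⁴ = 4·5.67×10⁻⁸·(75.2)⁴ = 7.253 W m^-2.
1−α = 7.253/14.52 = 0.4996, so α = 0.5004.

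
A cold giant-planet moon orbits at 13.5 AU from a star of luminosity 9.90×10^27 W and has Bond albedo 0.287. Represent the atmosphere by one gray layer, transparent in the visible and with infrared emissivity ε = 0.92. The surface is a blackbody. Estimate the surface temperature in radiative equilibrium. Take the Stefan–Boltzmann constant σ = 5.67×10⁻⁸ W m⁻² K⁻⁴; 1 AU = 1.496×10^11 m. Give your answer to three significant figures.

183 K

d = 13.5 × 1.496×10^11 m = 2.020×10^12 m.
Spreading L over a sphere of radius d: S = 9.90×10^27/(4π·2.02×10^12²) = 193.1 W m⁻².
At the top of the atmosphere, σT_e⁴ = S(1−α)/4 = 34.43 W m⁻², giving T_e = 157.0 K.
Surface balance with a leaky layer gives σT_s⁴ = σT_e⁴·2/(2−ε), so T_s = T_e·[2/(2−0.92)]^(1/4) = 183.1 K.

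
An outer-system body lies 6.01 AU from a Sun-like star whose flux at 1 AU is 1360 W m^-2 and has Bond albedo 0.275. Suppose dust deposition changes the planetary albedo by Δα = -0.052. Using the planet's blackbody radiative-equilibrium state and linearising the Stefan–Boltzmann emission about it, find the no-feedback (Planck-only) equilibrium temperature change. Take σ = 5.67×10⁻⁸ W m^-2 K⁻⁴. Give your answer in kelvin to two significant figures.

1.9 K

By the inverse-square law, S = 1360/6.01² = 37.65 W m^-2.
Reference equilibrium: T_e = [S(1−α)/(4σ)]^(1/4) = 104.7 K.
TOA radiative forcing: ΔF = −S·Δα/4 = −37.65·(-0.052)/4 = 0.4895 W m^-2.
Planck response: λ_P = 4σT_e³ = 4·5.67×10⁻⁸·(104.7)³ = 0.2606 W m^-2/K.
So ΔT₀ = 0.4895/0.2606 = 1.88 K.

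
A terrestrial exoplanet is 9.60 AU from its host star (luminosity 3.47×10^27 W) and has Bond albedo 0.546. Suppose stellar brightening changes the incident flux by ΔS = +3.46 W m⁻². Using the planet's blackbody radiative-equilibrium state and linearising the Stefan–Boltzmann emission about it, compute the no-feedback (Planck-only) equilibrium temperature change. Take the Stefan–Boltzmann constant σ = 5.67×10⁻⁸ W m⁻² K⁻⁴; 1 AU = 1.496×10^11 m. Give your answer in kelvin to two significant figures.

d = 9.60 × 1.496×10^11 m = 1.436×10^12 m.
Spreading L over a sphere of radius d: S = 3.47×10^27/(4π·1.44×10^12²) = 133.9 W m⁻².
Unperturbed T_e = [133.9·(1−0.546)/(4σ)]^¼ = 127.9 K.
ΔF = Δ[S(1−α)]/4 = (1−0.546)·+3.46/4 = 0.3927 W m⁻².
The Planck feedback parameter is 4σT_e³ = 0.4750 W m⁻²/K.
ΔT₀ = ΔF/λ_P = 0.3927/0.4750 = 0.827 K.

0.83 K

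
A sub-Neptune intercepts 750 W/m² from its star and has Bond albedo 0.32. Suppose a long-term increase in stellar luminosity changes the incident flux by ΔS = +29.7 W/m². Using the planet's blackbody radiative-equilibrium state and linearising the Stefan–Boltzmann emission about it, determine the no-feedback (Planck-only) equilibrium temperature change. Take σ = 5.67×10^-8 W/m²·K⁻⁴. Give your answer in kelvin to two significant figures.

The baseline emission temperature is T_e = 217.8 K.
ΔF = Δ[S(1−α)]/4 = (1−0.32)·+29.7/4 = 5.049 W/m².
The Planck feedback parameter is 4σT_e³ = 2.342 W/m²/K.
So ΔT₀ = 5.049/2.342 = 2.16 K.

2.2 K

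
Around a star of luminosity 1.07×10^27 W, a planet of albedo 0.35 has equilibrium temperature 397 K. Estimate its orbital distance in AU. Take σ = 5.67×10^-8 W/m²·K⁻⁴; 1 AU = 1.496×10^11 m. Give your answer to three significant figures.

Energy balance gives S = 4σT⁴/(1−α) = 8667 W/m².
Then d = [L/(4πS)]^(1/2) = 9.912×10^10 m, i.e. 0.6625 AU.

0.663 AU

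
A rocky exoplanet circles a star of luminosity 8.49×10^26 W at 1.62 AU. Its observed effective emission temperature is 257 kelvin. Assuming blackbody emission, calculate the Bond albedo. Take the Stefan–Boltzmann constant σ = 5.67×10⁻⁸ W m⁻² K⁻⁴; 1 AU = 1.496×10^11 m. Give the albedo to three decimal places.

0.140

Orbital distance: d = 1.62 AU = 2.424×10^11 m.
S = L/(4πd²) = 1150 W m⁻².
Rearranging the radiative balance, α = 1 − 4σT⁴/S.
4σT⁴ = 4·5.67×10⁻⁸·(257)⁴ = 989.4 W m⁻².
Hence α = 1 − 989.4/1150 = 0.1399.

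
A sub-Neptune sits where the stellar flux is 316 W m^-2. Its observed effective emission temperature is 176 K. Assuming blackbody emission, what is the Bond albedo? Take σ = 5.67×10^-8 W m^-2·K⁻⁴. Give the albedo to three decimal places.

Rearranging the radiative balance, α = 1 − 4σT⁴/S.
4σT⁴ = 4·5.67×10⁻⁸·(176)⁴ = 217.6 W m^-2.
Hence α = 1 − 217.6/316.0 = 0.3113.

0.311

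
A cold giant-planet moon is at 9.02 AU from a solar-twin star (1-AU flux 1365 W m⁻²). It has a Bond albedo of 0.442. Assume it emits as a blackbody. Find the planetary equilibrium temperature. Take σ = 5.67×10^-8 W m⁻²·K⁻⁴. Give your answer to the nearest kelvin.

By the inverse-square law, S = 1365/9.02² = 16.78 W m⁻².
The planet absorbs (1−α)S over its disc πR² and re-emits over 4πR², so the mean absorbed flux is (1−0.442)·16.78/4 = 2.340 W m⁻².
Balancing against σT⁴: T = (2.340/5.67×10⁻⁸)^(1/4) = 80.15 K.

80 K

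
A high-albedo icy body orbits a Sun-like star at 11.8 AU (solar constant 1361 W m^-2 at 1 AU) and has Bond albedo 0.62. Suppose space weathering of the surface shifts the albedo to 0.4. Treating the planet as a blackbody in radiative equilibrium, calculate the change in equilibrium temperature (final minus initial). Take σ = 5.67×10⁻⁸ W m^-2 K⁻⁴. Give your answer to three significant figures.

By the inverse-square law, S = 1361/11.8² = 9.774 W m^-2.
With α = 0.62, T₁ = 63.61 K.
After:  T₂ = [9.774·0.6/(4σ)]^(1/4) = 71.31 K.
ΔT = T₂ − T₁ = 7.695 K.

7.70 K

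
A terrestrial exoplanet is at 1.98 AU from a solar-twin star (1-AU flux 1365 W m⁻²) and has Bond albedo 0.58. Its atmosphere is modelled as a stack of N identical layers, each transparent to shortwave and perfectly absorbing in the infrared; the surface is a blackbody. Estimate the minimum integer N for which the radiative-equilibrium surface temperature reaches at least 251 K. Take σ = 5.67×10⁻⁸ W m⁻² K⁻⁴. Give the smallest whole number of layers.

Irradiance scales as 1/d², so S = 1365 W m⁻² × (1/1.98)² = 348.2 W m⁻².
The effective emission temperature is T_e = [S(1−α)/(4σ)]^¼ = 159.4 K.
Need (N+1)T_e⁴ ≥ T_s⁴, i.e. N+1 ≥ (251/159.4)⁴ = 6.156.
Rounding up, N = 6.

6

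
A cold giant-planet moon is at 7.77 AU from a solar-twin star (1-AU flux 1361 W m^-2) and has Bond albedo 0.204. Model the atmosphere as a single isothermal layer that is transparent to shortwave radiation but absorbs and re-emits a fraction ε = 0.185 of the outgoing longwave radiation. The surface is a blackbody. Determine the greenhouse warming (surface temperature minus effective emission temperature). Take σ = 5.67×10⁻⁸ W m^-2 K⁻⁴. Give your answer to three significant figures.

Flux at the orbit: S = 1361/(7.77)² = 22.54 W m^-2.
Effective emission temperature (TOA balance): σT_e⁴ = S(1−α)/4 = 4.486 W m^-2 → T_e = 94.31 K.
Surface balance with a leaky layer gives σT_s⁴ = σT_e⁴·2/(2−ε), so T_s = T_e·[2/(2−0.185)]^(1/4) = 96.63 K.
Greenhouse warming: T_s − T_e = 2.317 K.

2.32 kelvin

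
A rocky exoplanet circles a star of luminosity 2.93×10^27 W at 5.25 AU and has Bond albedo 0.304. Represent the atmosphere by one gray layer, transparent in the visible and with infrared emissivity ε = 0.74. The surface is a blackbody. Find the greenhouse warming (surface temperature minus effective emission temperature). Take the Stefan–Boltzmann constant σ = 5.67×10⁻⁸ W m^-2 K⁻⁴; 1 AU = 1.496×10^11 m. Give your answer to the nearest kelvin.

23 K

Orbital distance: d = 5.25 AU = 7.854×10^11 m.
S = L/(4πd²) = 378.0 W m^-2.
At the top of the atmosphere, σT_e⁴ = S(1−α)/4 = 65.77 W m^-2, giving T_e = 184.5 K.
For a single slab of emissivity ε, T_s⁴ = 2T_e⁴/(2−ε); thus T_s = 184.5·(1.587)^(1/4) = 207.1 K.
The atmosphere warms the surface by 22.60 K.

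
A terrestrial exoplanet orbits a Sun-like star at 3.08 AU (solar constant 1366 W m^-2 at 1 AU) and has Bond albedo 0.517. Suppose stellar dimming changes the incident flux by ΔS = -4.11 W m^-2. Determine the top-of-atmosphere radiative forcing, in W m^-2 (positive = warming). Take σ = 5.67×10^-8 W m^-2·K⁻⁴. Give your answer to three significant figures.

-0.496 W m^-2

Irradiance scales as 1/d², so S = 1366 W m^-2 × (1/3.08)² = 144.0 W m^-2.
TOA radiative forcing: ΔF = (1−α)ΔS/4 = 0.483·(-4.11)/4 = -0.4963 W m^-2.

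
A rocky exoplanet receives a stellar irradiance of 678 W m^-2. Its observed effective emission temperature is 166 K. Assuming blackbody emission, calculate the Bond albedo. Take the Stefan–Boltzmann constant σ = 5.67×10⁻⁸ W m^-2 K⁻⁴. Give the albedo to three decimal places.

Energy balance: S(1−α)/4 = σT⁴, so 1−α = 4σT⁴/S.
4σT⁴ = 4·5.67×10⁻⁸·(166)⁴ = 172.2 W m^-2.
1−α = 172.2/678.0 = 0.2540, so α = 0.7460.

0.746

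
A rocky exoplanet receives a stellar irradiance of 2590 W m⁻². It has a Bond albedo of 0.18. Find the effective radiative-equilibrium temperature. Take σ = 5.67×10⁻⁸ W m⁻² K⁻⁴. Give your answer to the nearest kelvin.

The planet absorbs (1−α)S over its disc πR² and re-emits over 4πR², so the mean absorbed flux is (1−0.18)·2590/4 = 531.0 W m⁻².
Balancing against σT⁴: T = (531.0/5.67×10⁻⁸)^(1/4) = 311.1 K.

311 K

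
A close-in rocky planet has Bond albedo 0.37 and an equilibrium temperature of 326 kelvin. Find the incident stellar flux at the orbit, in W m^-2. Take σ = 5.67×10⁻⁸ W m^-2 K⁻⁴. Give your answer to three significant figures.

Invert the energy balance for S: S = 4σT⁴/(1−α).
The emitted flux is σT⁴ = 640.4 W m^-2.
S = 4·640.4/0.63 = 4066 W m^-2.

4070 W m^-2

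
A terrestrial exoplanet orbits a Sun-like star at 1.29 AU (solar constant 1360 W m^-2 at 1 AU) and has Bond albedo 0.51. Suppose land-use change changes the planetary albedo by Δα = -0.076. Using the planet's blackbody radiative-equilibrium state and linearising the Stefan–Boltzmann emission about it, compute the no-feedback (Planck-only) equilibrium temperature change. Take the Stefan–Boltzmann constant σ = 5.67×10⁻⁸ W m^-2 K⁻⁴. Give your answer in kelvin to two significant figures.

Flux at the orbit: S = 1360/(1.29)² = 817.3 W m^-2.
Unperturbed T_e = [817.3·(1−0.51)/(4σ)]^¼ = 205.0 K.
The change in absorbed flux is Δ[S(1−α)/4] = −SΔα/4 = 15.53 W m^-2.
The Planck feedback parameter is 4σT_e³ = 1.954 W m^-2/K.
So ΔT₀ = 15.53/1.954 = 7.95 K.

7.9 kelvin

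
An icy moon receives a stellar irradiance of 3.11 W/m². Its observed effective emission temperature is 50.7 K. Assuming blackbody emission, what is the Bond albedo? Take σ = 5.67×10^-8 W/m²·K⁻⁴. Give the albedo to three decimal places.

0.518

Rearranging the radiative balance, α = 1 − 4σT⁴/S.
σT⁴ = 0.3746 W/m², so 4σT⁴ = 1.499 W/m².
Hence α = 1 − 1.499/3.110 = 0.5181.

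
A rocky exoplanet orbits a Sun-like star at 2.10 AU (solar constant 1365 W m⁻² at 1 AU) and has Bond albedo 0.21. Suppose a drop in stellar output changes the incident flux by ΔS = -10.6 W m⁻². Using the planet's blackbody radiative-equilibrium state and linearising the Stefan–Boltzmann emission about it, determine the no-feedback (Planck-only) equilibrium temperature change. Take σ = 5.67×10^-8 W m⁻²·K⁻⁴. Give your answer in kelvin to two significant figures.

-1.6 kelvin

By the inverse-square law, S = 1365/2.10² = 309.5 W m⁻².
Unperturbed T_e = [309.5·(1−0.21)/(4σ)]^¼ = 181.2 K.
Only a fraction (1−α) is absorbed and it's spread over 4πR², so ΔF = (1−α)ΔS/4 = -2.094 W m⁻².
The Planck feedback parameter is 4σT_e³ = 1.349 W m⁻²/K.
So ΔT₀ = -2.094/1.349 = -1.55 K.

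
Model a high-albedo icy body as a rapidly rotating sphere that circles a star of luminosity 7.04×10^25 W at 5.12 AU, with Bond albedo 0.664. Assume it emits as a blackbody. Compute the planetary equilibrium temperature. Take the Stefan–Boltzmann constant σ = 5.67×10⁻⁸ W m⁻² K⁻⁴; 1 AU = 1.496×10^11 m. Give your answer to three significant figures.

Orbital distance: d = 5.12 AU = 7.660×10^11 m.
Spreading L over a sphere of radius d: S = 7.04×10^25/(4π·7.66×10^11²) = 9.549 W m⁻².
Averaging over the sphere, the absorbed flux is S(1−α)/4 = 0.8021 W m⁻².
Set σT⁴ = 0.8021 → T = (0.8021/σ)^(1/4) = 61.33 K.

61.3 kelvin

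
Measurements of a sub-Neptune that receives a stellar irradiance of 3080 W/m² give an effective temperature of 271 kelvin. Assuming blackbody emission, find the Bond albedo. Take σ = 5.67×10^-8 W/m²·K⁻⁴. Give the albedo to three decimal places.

0.603

Rearranging the radiative balance, α = 1 − 4σT⁴/S.
4σT⁴ = 4·5.67×10⁻⁸·(271)⁴ = 1223 W/m².
Hence α = 1 − 1223/3080 = 0.6028.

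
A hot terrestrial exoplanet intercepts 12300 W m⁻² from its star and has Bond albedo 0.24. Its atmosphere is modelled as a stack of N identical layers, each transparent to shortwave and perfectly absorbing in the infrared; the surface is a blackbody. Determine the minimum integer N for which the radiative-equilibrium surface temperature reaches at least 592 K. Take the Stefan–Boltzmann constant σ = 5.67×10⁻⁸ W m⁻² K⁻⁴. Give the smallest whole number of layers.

2

OLR = S(1−α)/4 = 2337 W m⁻²; the top layer radiates at T_e = 450.6 K.
T_s = (N+1)^(1/4)·T_e ≥ 592 K requires N+1 ≥ (T_s/T_e)⁴ = (592/450.6)⁴ = 2.980.
So N ≥ 1.980; the smallest integer is N = 2.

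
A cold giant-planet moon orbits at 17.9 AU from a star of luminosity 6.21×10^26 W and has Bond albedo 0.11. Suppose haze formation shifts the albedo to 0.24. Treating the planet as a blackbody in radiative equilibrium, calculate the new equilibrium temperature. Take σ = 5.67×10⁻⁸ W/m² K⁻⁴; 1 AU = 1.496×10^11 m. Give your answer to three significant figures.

d = 17.9 × 1.496×10^11 m = 2.678×10^12 m.
Spreading L over a sphere of radius d: S = 6.21×10^26/(4π·2.68×10^12²) = 6.891 W/m².
With the new albedo, S(1−α₂)/4 = 1.309 W/m², so T₂ = 69.32 K.

69.3 kelvin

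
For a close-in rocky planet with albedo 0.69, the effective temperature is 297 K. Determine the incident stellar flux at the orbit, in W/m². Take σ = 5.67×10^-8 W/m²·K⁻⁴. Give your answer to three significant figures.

5690 W/m²

From S(1−α)/4 = σT⁴: S = 4σT⁴/(1−α).
The emitted flux is σT⁴ = 441.2 W/m².
So S = 4×441.2/(1−0.69) = 5693 W/m².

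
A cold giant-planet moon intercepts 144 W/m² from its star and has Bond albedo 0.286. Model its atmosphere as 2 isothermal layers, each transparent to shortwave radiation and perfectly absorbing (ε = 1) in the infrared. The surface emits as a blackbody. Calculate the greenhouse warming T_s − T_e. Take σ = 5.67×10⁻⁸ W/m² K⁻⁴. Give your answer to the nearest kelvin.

46 kelvin

The effective emission temperature is T_e = [S(1−α)/(4σ)]^¼ = 145.9 K.
Surface: T_s = (3)^¼·T_e = 192.0 K.
So the greenhouse effect raises the surface by 192.0 − 145.9 = 46.12 K.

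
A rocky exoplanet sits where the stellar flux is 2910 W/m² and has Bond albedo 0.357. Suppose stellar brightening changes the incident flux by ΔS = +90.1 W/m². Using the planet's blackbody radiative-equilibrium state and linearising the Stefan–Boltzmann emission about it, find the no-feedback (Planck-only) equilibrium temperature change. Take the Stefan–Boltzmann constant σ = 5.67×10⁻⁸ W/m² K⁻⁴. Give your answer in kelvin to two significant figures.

2.3 K

The baseline emission temperature is T_e = 301.4 K.
ΔF = Δ[S(1−α)]/4 = (1−0.357)·+90.1/4 = 14.48 W/m².
The Planck feedback parameter is 4σT_e³ = 6.209 W/m²/K.
So ΔT₀ = 14.48/6.209 = 2.33 K.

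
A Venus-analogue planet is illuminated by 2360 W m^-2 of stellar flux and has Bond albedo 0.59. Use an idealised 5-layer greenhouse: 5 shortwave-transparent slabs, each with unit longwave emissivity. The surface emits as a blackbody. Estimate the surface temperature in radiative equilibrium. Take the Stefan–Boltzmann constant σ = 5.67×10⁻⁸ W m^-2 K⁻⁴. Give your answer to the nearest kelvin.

400 kelvin

The effective emission temperature is T_e = [S(1−α)/(4σ)]^¼ = 255.6 K.
For an N-layer opaque stack, T_s⁴ = (N+1)T_e⁴, hence T_s = (6)^(1/4)×255.6 K = 400.0 K.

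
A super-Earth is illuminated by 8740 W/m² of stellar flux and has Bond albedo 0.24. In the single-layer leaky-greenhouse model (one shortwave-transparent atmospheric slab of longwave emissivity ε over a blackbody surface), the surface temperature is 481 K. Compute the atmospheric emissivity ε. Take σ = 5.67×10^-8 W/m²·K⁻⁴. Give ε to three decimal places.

TOA balance gives T_e = 413.7 K.
Inverting T_s⁴ = 2T_e⁴/(2−ε): (T_e/T_s)⁴ = 0.5471, so ε = 2(1 − 0.5471) = 0.9057.

0.906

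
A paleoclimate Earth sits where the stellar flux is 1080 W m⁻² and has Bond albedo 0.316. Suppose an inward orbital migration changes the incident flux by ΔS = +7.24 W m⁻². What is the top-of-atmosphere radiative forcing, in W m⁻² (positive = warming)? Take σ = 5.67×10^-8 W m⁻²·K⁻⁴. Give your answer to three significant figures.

TOA radiative forcing: ΔF = (1−α)ΔS/4 = 0.684·(+7.24)/4 = 1.238 W m⁻².

1.24 W m⁻²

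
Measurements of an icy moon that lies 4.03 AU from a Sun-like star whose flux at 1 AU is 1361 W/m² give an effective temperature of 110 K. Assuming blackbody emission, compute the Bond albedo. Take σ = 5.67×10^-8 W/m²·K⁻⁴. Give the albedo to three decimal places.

Flux at the orbit: S = 1361/(4.03)² = 83.80 W/m².
Energy balance: S(1−α)/4 = σT⁴, so 1−α = 4σT⁴/S.
4σT⁴ = 4·5.67×10⁻⁸·(110)⁴ = 33.21 W/m².
Hence α = 1 − 33.21/83.80 = 0.6038.

0.604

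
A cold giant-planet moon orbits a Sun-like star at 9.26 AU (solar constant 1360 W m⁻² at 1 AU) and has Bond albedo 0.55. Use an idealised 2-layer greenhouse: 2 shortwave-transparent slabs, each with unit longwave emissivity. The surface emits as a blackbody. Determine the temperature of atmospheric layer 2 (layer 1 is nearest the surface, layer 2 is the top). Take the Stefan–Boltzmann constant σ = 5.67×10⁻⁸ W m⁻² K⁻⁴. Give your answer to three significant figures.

74.9 K

By the inverse-square law, S = 1360/9.26² = 15.86 W m⁻².
OLR = S(1−α)/4 = 1.784 W m⁻²; the top layer radiates at T_e = 74.90 K.
The net upward flux σT_e⁴ is constant between every pair of levels, so T_k⁴ = (N+1−k)T_e⁴.
T_2 = (1)^(1/4)·74.90 = 74.90 K.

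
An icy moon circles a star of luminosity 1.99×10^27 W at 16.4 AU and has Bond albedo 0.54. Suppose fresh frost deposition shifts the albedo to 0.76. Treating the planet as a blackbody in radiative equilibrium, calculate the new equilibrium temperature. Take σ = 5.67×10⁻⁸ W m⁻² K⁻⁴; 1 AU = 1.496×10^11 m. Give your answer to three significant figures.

Orbital distance: d = 16.4 AU = 2.453×10^12 m.
S = L/(4πd²) = 26.31 W m⁻².
With the new albedo, S(1−α₂)/4 = 1.578 W m⁻², so T₂ = 72.64 K.

72.6 K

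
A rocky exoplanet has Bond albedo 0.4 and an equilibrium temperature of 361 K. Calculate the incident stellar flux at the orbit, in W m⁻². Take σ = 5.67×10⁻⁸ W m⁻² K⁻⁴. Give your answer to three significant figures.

6420 W m⁻²

From S(1−α)/4 = σT⁴: S = 4σT⁴/(1−α).
σT⁴ = 5.67×10⁻⁸·(361)⁴ = 963.0 W m⁻².
So S = 4×963.0/(1−0.4) = 6420 W m⁻².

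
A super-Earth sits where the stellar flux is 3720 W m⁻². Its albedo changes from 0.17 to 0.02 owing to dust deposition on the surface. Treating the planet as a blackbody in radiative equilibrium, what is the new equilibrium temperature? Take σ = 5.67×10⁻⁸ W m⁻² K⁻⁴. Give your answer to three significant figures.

With the new albedo, S(1−α₂)/4 = 911.4 W m⁻², so T₂ = 356.1 K.

356 K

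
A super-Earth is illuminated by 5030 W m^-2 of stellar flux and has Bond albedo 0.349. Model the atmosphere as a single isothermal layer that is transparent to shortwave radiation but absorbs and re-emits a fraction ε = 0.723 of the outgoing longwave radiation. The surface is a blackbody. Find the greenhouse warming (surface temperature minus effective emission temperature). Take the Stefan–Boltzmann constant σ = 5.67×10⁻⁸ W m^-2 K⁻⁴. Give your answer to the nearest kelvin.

The planet radiates to space at T_e = [S(1−α)/(4σ)]^(1/4) = 346.6 K.
The surface balance (absorbed SW + ε·downward IR = σT_s⁴) with T_a⁴ = T_s⁴/2 reduces to T_s = T_e·[2/(2−ε)]^¼ = 387.8 K.
The atmosphere warms the surface by 41.14 K.

41 K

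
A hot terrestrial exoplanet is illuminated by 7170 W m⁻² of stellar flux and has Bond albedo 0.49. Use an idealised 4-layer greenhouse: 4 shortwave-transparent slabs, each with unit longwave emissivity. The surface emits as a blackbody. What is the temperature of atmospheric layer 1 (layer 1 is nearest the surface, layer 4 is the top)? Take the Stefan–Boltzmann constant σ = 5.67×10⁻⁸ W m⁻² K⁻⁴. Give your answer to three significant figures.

The effective emission temperature is T_e = [S(1−α)/(4σ)]^¼ = 356.3 K.
Each opaque layer satisfies 2T_j⁴ = T_{j−1}⁴ + T_{j+1}⁴, giving T_k⁴ = (N+1−k)T_e⁴.
With k = 1: T_1 = (4+1−1)^¼·356.3 K = 503.9 K.

504 kelvin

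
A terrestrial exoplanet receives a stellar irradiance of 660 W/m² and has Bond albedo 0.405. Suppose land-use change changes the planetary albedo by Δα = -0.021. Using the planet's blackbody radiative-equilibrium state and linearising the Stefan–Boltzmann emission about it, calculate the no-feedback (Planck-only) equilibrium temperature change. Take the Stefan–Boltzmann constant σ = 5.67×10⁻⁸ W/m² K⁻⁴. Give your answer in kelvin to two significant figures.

Unperturbed T_e = [660.0·(1−0.405)/(4σ)]^¼ = 204.0 K.
The change in absorbed flux is Δ[S(1−α)/4] = −SΔα/4 = 3.465 W/m².
Planck response: λ_P = 4σT_e³ = 4·5.67×10⁻⁸·(204.0)³ = 1.925 W/m²/K.
So ΔT₀ = 3.465/1.925 = 1.80 K.

1.8 K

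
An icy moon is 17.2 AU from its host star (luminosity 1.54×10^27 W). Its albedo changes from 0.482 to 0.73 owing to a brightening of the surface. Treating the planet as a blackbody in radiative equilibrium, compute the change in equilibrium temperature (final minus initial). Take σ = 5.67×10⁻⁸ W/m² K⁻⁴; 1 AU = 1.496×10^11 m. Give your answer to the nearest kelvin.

Orbital distance: d = 17.2 AU = 2.573×10^12 m.
Flux at the orbit: S = L/(4πd²) = 1.54×10^27/(4π·(2.57×10^12)²) = 18.51 W/m².
With α = 0.482, T₁ = 80.63 K.
With α = 0.73, T₂ = 68.51 K.
ΔT = T₂ − T₁ = -12.12 K.

-12 kelvin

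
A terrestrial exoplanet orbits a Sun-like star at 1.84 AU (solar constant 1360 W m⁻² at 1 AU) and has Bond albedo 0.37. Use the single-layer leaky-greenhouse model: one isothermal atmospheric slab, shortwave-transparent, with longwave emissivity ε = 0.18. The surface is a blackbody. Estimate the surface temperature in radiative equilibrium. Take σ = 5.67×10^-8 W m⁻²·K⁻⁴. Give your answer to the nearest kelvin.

187 K

Flux at the orbit: S = 1360/(1.84)² = 401.7 W m⁻².
Effective emission temperature (TOA balance): σT_e⁴ = S(1−α)/4 = 63.27 W m⁻² → T_e = 182.8 K.
Surface balance with a leaky layer gives σT_s⁴ = σT_e⁴·2/(2−ε), so T_s = T_e·[2/(2−0.18)]^(1/4) = 187.1 K.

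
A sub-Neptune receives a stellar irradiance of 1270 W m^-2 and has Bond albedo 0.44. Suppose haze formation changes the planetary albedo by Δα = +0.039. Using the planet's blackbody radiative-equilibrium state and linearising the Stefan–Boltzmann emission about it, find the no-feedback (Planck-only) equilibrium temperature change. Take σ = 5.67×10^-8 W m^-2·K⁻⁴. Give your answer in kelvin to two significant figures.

Unperturbed T_e = [1270·(1−0.44)/(4σ)]^¼ = 236.6 K.
ΔF = −(S/4)Δα = −(1270/4)×(+0.039) = -12.38 W m^-2.
The Planck feedback parameter is 4σT_e³ = 3.005 W m^-2/K.
ΔT₀ = ΔF/λ_P = -12.38/3.005 = -4.12 K.

-4.1 K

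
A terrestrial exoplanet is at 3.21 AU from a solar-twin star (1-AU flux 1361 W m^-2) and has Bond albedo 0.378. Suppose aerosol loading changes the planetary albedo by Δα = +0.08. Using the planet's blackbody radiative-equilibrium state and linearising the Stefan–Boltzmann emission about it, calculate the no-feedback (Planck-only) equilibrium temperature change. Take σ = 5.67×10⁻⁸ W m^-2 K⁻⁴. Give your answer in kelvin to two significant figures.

-4.4 K

Flux at the orbit: S = 1361/(3.21)² = 132.1 W m^-2.
The baseline emission temperature is T_e = 138.0 K.
ΔF = −(S/4)Δα = −(132.1/4)×(+0.08) = -2.642 W m^-2.
Linearising σT⁴ gives d(σT⁴)/dT = 4σT_e³ = 0.5955 W m^-2 per K.
Hence the no-feedback warming is ΔF/(4σT_e³) = -4.44 K.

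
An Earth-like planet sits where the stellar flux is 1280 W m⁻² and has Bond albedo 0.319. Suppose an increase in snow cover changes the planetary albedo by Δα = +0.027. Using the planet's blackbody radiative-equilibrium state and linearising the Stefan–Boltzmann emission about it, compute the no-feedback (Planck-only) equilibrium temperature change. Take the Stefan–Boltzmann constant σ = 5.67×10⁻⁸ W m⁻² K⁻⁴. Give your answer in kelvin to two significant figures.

-2.5 K

The baseline emission temperature is T_e = 249.0 K.
The change in absorbed flux is Δ[S(1−α)/4] = −SΔα/4 = -8.640 W m⁻².
Linearising σT⁴ gives d(σT⁴)/dT = 4σT_e³ = 3.501 W m⁻² per K.
Hence the no-feedback warming is ΔF/(4σT_e³) = -2.47 K.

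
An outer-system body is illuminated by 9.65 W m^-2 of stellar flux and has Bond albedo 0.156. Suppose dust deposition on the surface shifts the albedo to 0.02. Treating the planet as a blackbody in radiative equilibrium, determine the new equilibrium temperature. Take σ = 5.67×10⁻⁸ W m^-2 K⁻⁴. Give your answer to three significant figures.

New equilibrium: T₂ = [(1−0.02)·9.650/(4σ)]^(1/4) = 80.36 K.

80.4 K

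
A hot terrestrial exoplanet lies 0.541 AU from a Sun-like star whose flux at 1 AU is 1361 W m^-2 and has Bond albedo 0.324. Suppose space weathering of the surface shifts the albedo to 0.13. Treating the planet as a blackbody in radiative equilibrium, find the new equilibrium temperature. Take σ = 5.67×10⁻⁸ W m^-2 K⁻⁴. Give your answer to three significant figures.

Irradiance scales as 1/d², so S = 1361 W m^-2 × (1/0.541)² = 4650 W m^-2.
With the new albedo, S(1−α₂)/4 = 1011 W m^-2, so T₂ = 365.5 K.

365 K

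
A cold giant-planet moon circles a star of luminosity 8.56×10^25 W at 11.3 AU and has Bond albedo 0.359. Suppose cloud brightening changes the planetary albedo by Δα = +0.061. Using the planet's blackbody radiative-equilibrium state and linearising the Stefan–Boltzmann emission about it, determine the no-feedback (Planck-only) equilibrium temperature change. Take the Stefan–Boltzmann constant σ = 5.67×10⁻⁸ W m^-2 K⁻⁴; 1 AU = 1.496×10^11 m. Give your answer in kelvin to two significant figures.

-1.2 kelvin

Orbital distance: d = 11.3 AU = 1.690×10^12 m.
Flux at the orbit: S = L/(4πd²) = 8.56×10^25/(4π·(1.69×10^12)²) = 2.384 W m^-2.
Reference equilibrium: T_e = [S(1−α)/(4σ)]^(1/4) = 50.95 K.
TOA radiative forcing: ΔF = −S·Δα/4 = −2.384·(+0.061)/4 = -0.03635 W m^-2.
Planck response: λ_P = 4σT_e³ = 4·5.67×10⁻⁸·(50.95)³ = 0.02999 W m^-2/K.
ΔT₀ = ΔF/λ_P = -0.03635/0.02999 = -1.21 K.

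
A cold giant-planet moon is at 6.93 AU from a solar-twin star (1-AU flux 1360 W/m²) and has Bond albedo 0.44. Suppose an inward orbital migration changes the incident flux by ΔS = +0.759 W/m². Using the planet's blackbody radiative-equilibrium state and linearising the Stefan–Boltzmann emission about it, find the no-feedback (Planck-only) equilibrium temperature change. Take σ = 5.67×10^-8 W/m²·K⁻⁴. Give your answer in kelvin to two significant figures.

Flux at the orbit: S = 1360/(6.93)² = 28.32 W/m².
The baseline emission temperature is T_e = 91.44 K.
TOA radiative forcing: ΔF = (1−α)ΔS/4 = 0.56·(+0.759)/4 = 0.1063 W/m².
The Planck feedback parameter is 4σT_e³ = 0.1734 W/m²/K.
So ΔT₀ = 0.1063/0.1734 = 0.613 K.

0.61 K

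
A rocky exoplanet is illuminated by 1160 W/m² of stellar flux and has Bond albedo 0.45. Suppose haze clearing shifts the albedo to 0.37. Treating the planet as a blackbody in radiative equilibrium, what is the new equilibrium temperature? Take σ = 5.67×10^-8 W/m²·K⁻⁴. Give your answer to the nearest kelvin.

T₂ = [S(1−α₂)/(4σ)]^(1/4) = [1160·0.63/(4σ)]^(1/4) = 238.3 K.

238 K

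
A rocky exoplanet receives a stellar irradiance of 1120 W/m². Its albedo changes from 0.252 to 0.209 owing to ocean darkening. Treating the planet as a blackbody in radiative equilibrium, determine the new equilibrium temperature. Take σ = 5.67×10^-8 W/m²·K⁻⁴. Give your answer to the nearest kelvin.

250 K

With the new albedo, S(1−α₂)/4 = 221.5 W/m², so T₂ = 250.0 K.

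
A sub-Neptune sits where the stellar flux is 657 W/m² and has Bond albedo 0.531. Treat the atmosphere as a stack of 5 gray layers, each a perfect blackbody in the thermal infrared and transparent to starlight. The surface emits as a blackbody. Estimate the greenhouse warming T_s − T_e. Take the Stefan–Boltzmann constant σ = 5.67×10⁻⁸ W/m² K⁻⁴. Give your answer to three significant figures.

108 kelvin

OLR = S(1−α)/4 = 77.03 W/m²; the top layer radiates at T_e = 192.0 K.
Surface: T_s = (6)^¼·T_e = 300.5 K.
Warming: T_s − T_e = 108.5 K.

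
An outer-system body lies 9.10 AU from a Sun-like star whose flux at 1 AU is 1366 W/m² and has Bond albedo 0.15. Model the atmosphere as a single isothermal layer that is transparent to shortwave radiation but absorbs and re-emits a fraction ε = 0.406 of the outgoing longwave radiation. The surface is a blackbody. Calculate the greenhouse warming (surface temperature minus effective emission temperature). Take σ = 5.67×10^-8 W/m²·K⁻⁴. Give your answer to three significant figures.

Irradiance scales as 1/d², so S = 1366 W/m² × (1/9.10)² = 16.50 W/m².
The planet radiates to space at T_e = [S(1−α)/(4σ)]^(1/4) = 88.67 K.
Surface balance with a leaky layer gives σT_s⁴ = σT_e⁴·2/(2−ε), so T_s = T_e·[2/(2−0.406)]^(1/4) = 93.85 K.
The atmosphere warms the surface by 5.175 K.

5.18 kelvin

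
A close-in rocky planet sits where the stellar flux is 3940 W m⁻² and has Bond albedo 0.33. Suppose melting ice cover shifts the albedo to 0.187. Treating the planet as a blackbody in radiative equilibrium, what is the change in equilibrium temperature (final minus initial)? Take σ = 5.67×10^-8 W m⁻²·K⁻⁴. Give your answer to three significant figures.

Before: T₁ = [3940·0.67/(4σ)]^(1/4) = 328.5 K.
After:  T₂ = [3940·0.813/(4σ)]^(1/4) = 344.7 K.
Change: 344.7 − 328.5 = 16.28 K.

16.3 K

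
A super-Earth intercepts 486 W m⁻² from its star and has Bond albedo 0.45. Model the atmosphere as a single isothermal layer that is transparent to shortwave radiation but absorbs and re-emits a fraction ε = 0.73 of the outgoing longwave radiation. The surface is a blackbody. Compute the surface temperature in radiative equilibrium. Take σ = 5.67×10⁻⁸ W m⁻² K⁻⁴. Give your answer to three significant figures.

At the top of the atmosphere, σT_e⁴ = S(1−α)/4 = 66.83 W m⁻², giving T_e = 185.3 K.
The surface balance (absorbed SW + ε·downward IR = σT_s⁴) with T_a⁴ = T_s⁴/2 reduces to T_s = T_e·[2/(2−ε)]^¼ = 207.6 K.

208 K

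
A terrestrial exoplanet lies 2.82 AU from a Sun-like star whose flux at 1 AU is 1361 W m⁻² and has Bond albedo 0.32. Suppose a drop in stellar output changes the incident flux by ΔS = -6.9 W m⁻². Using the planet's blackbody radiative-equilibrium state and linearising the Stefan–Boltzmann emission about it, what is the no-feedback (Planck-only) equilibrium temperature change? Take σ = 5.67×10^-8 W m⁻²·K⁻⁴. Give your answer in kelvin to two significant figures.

-1.5 K

By the inverse-square law, S = 1361/2.82² = 171.1 W m⁻².
The baseline emission temperature is T_e = 150.5 K.
TOA radiative forcing: ΔF = (1−α)ΔS/4 = 0.68·(-6.9)/4 = -1.173 W m⁻².
Linearising σT⁴ gives d(σT⁴)/dT = 4σT_e³ = 0.7732 W m⁻² per K.
Hence the no-feedback warming is ΔF/(4σT_e³) = -1.52 K.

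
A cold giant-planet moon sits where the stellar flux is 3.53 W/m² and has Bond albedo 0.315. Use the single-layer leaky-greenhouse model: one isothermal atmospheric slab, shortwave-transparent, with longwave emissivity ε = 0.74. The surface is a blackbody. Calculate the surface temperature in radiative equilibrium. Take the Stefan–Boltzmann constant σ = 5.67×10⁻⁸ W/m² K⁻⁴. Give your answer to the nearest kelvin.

Effective emission temperature (TOA balance): σT_e⁴ = S(1−α)/4 = 0.6045 W/m² → T_e = 57.14 K.
Surface balance with a leaky layer gives σT_s⁴ = σT_e⁴·2/(2−ε), so T_s = T_e·[2/(2−0.74)]^(1/4) = 64.14 K.

64 kelvin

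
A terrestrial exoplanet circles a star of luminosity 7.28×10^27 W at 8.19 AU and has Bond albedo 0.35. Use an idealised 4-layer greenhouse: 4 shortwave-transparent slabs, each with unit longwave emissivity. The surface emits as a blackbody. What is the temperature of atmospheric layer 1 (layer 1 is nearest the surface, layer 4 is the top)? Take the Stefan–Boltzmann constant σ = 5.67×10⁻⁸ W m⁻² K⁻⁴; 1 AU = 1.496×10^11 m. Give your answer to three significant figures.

d = 8.19 × 1.496×10^11 m = 1.225×10^12 m.
Flux at the orbit: S = L/(4πd²) = 7.28×10^27/(4π·(1.23×10^12)²) = 385.9 W m⁻².
The effective emission temperature is T_e = [S(1−α)/(4σ)]^¼ = 182.4 K.
In the N-layer model, layer k (counted from the surface) has T_k = (N+1−k)^(1/4)·T_e.
With k = 1: T_1 = (4+1−1)^¼·182.4 K = 257.9 K.

258 K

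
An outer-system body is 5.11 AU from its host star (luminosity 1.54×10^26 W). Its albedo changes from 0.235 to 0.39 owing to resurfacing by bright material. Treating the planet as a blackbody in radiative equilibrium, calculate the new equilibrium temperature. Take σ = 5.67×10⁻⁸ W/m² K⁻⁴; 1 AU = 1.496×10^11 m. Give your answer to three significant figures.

86.7 K

Orbital distance: d = 5.11 AU = 7.645×10^11 m.
Flux at the orbit: S = L/(4πd²) = 1.54×10^26/(4π·(7.64×10^11)²) = 20.97 W/m².
T₂ = [S(1−α₂)/(4σ)]^(1/4) = [20.97·0.61/(4σ)]^(1/4) = 86.66 K.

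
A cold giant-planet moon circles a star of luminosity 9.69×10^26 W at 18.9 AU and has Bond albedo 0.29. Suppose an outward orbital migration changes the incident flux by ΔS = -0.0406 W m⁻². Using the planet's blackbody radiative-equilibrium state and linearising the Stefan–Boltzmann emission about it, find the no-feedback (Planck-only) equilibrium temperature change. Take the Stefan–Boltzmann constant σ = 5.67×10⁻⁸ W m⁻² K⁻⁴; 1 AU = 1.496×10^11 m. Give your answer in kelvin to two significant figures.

-0.078 kelvin

d = 18.9 × 1.496×10^11 m = 2.827×10^12 m.
Spreading L over a sphere of radius d: S = 9.69×10^26/(4π·2.83×10^12²) = 9.646 W m⁻².
Reference equilibrium: T_e = [S(1−α)/(4σ)]^(1/4) = 74.13 K.
ΔF = Δ[S(1−α)]/4 = (1−0.29)·-0.0406/4 = -0.007206 W m⁻².
Planck response: λ_P = 4σT_e³ = 4·5.67×10⁻⁸·(74.13)³ = 0.09238 W m⁻²/K.
Hence the no-feedback warming is ΔF/(4σT_e³) = -0.0780 K.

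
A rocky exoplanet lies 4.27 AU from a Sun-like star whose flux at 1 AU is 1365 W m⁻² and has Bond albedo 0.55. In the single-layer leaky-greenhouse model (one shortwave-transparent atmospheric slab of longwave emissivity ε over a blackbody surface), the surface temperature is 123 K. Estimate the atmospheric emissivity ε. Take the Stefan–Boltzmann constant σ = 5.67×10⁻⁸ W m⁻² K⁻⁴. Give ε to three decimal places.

By the inverse-square law, S = 1365/4.27² = 74.86 W m⁻².
TOA balance gives T_e = 110.4 K.
Since (2−ε)/2 = (T_e/T_s)⁴ = 0.6490, ε = 0.7021.

0.702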